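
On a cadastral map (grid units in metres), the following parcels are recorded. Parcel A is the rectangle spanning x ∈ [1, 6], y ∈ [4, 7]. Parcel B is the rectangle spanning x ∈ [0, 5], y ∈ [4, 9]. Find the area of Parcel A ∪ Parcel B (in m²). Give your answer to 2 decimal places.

By inclusion–exclusion:
Individual areas: |Parcel A| = 15, |Parcel B| = 25.
|Parcel A∩Parcel B|: x∈[1,5], y∈[4,7] → 4·3 = 12.
|Parcel A ∪ Parcel B| = 40 − 12 = 28.00.

28.00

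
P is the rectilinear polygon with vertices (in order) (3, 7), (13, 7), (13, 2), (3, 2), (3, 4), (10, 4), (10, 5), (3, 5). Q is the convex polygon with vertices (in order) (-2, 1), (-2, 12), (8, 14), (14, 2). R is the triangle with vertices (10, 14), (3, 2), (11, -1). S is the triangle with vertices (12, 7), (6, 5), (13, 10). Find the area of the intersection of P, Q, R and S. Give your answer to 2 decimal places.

2.82

The intersection is the polygon with vertices (10.467,7), (10.5,6.5), (6,5), (8.8,7).
By the shoelace formula its area is 2.82.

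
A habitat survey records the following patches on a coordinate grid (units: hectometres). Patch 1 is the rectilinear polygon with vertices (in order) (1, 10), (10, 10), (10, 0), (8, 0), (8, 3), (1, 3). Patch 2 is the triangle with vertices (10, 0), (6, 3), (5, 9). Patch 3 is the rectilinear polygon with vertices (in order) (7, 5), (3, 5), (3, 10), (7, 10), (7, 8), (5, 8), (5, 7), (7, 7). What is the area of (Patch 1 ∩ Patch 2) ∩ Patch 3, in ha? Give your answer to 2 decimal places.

2.48

|Patch 1 ∩ Patch 2| = 9.
|(Patch 1 ∩ Patch 2) ∩ Patch 3| = 2.48.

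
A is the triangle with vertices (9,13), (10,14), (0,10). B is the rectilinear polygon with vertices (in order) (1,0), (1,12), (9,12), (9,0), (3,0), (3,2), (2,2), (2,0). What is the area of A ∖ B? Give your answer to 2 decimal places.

2.03

|A| = 3, |A∩B| = 0.9667.
|A ∖ B| = |A| − |A∩B| = 3 − 0.9667 = 2.03.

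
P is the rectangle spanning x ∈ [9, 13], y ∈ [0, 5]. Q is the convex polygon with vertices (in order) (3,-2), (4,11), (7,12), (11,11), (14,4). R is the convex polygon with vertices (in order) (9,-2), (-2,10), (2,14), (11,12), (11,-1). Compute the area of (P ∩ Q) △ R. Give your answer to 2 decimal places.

121.82

|P ∩ Q| = 10.5455.
|(P ∩ Q) ∩ R| = 6.3636.
|(P ∩ Q) △ R| = 10.5455 + 124 − 12.7273 = 121.82.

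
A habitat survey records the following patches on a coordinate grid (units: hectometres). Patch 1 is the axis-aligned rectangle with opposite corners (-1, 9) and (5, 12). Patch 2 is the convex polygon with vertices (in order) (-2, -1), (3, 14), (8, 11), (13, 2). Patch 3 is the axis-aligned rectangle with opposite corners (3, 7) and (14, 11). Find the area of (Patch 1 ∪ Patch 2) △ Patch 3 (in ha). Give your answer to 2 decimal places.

123.61

|Patch 1 ∪ Patch 2| = 128.5.
|(Patch 1 ∪ Patch 2) ∩ Patch 3| = 24.4444.
|(Patch 1 ∪ Patch 2) △ Patch 3| = 128.5 + 44 − 48.8889 = 123.61.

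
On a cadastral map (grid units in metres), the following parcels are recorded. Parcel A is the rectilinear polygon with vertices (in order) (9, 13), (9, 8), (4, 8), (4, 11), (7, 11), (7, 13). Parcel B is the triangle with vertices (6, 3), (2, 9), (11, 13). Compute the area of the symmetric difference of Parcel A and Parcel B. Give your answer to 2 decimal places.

24.61

|Parcel A| = 19, |Parcel B| = 35, |Parcel A∩Parcel B| = 14.6944.
|Parcel A △ Parcel B| = |Parcel A| + |Parcel B| − 2·|Parcel A∩Parcel B| = 19 + 35 − 29.3889 = 24.61.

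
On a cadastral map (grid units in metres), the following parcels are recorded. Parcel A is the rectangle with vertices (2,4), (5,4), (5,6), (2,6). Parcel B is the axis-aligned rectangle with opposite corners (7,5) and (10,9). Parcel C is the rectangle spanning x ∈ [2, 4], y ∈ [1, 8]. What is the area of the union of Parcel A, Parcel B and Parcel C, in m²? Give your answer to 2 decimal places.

By inclusion–exclusion:
Individual areas: |Parcel A| = 6, |Parcel B| = 12, |Parcel C| = 14.
|Parcel A∩Parcel B| = 0 (no overlap).
|Parcel A∩Parcel C|: x∈[2,4], y∈[4,6] → 2·2 = 4.
|Parcel B∩Parcel C| = 0 (no overlap).
|Parcel A∩Parcel B∩Parcel C| = 0.
|Parcel A ∪ Parcel B ∪ Parcel C| = 32 − 4 + 0 = 28.00.

28.00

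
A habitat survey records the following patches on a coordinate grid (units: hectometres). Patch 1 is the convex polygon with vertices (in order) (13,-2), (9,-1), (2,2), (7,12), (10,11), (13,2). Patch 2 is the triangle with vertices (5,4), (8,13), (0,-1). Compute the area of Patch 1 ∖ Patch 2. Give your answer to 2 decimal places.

79.01

|Patch 1| = 91.5, |Patch 1∩Patch 2| = 12.49.
|Patch 1 ∖ Patch 2| = |Patch 1| − |Patch 1∩Patch 2| = 91.5 − 12.49 = 79.01.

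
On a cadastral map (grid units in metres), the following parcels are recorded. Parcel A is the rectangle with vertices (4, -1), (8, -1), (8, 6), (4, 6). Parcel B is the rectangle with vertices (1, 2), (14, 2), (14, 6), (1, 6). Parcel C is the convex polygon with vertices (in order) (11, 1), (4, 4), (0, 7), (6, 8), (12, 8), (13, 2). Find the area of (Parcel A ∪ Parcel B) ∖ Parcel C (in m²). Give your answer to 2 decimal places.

31.33

|Parcel A ∪ Parcel B| = 64.
|(Parcel A ∪ Parcel B) ∩ Parcel C| = 32.6667.
|(Parcel A ∪ Parcel B) ∖ Parcel C| = 64 − 32.6667 = 31.33.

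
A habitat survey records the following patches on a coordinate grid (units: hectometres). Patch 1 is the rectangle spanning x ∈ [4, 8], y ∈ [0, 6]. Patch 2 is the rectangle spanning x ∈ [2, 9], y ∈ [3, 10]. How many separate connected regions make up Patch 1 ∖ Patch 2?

Patch 1 ∖ Patch 2 is a single connected region.

1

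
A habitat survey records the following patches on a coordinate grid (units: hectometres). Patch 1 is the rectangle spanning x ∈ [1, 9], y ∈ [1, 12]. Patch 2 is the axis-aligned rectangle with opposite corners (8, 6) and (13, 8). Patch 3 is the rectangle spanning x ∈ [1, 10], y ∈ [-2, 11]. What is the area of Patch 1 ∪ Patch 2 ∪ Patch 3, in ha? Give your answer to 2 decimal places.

131.00

By inclusion–exclusion:
Individual areas: |Patch 1| = 88, |Patch 2| = 10, |Patch 3| = 117.
|Patch 1∩Patch 2|: x∈[8,9], y∈[6,8] → 1·2 = 2.
|Patch 1∩Patch 3|: x∈[1,9], y∈[1,11] → 8·10 = 80.
|Patch 2∩Patch 3|: x∈[8,10], y∈[6,8] → 2·2 = 4.
|Patch 1∩Patch 2∩Patch 3| = 2.
|Patch 1 ∪ Patch 2 ∪ Patch 3| = 215 − 86 + 2 = 131.00.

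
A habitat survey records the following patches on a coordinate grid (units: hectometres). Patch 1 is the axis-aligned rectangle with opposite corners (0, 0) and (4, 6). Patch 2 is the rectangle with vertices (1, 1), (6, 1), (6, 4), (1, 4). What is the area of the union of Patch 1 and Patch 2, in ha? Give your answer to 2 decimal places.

By inclusion–exclusion:
Individual areas: |Patch 1| = 24, |Patch 2| = 15.
|Patch 1∩Patch 2|: x∈[1,4], y∈[1,4] → 3·3 = 9.
|Patch 1 ∪ Patch 2| = 39 − 9 = 30.00.

30.00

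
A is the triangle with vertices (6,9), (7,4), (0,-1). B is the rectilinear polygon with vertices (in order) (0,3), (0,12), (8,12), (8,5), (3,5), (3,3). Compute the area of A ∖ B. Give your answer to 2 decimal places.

|A| = 20, |A∩B| = 6.7.
|A ∖ B| = |A| − |A∩B| = 20 − 6.7 = 13.30.

13.30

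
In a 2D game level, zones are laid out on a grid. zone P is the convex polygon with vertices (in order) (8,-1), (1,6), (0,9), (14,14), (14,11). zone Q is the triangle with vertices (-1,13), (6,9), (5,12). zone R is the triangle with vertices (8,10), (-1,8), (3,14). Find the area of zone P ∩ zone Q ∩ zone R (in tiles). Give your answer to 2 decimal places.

1.64

The intersection is the polygon with vertices (5.828,9.517), (5.3,9.4), (3.692,10.319), (5.362,10.915).
By the shoelace formula its area is 1.64.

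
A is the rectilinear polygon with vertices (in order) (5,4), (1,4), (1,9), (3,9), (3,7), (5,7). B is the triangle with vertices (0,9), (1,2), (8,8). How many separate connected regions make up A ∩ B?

A ∩ B is a single connected region.

1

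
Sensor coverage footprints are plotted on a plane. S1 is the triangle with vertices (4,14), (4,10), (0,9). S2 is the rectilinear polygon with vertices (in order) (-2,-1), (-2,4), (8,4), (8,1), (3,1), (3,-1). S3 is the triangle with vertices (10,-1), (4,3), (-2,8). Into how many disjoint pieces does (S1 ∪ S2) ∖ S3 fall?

3

(S1 ∪ S2) ∖ S3 splits into 3 disjoint pieces (area 8, area 30.4, area 8).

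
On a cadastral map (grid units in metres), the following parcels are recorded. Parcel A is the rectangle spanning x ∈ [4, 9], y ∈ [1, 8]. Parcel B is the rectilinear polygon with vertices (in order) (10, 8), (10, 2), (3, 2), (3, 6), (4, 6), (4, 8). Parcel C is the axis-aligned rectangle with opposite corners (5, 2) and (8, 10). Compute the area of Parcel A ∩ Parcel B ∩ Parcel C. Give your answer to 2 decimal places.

18.00

The intersection is the polygon with vertices (5,2), (5,8), (8,8), (8,2).
By the shoelace formula its area is 18.00.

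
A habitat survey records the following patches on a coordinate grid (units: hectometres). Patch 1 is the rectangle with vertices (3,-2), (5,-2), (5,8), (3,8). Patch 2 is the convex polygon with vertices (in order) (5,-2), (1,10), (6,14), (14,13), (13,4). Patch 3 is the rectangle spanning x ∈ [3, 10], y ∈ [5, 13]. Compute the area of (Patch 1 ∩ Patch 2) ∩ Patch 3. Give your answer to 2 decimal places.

6.00

The region (Patch 1 ∩ Patch 2) ∩ Patch 3 is the polygon with vertices (5,8), (5,5), (3,5), (3,8).
By the shoelace formula its area is 6.00.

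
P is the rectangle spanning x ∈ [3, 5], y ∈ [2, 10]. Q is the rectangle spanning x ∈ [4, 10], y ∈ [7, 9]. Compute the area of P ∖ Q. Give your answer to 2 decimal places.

|P∩Q|: x∈[4,5], y∈[7,9] → 1·2 = 2.
|P| = 16.
|P ∖ Q| = |P| − |P∩Q| = 16 − 2 = 14.00.

14.00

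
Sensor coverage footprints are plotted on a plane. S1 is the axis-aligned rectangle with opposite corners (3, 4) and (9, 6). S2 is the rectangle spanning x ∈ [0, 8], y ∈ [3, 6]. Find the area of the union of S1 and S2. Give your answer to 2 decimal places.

By inclusion–exclusion:
Individual areas: |S1| = 12, |S2| = 24.
|S1∩S2|: x∈[3,8], y∈[4,6] → 5·2 = 10.
|S1 ∪ S2| = 36 − 10 = 26.00.

26.00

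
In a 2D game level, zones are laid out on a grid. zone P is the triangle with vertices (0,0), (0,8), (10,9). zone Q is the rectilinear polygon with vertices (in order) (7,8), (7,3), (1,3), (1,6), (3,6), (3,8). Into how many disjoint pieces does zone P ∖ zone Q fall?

1

zone P ∖ zone Q is a single connected region.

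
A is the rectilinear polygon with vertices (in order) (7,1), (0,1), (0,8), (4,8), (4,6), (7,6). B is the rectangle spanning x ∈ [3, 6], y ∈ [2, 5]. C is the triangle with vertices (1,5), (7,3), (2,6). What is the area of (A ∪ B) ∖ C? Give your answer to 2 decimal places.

|A ∪ B| = 43.
|(A ∪ B) ∩ C| = 4.
|(A ∪ B) ∖ C| = 43 − 4 = 39.00.

39.00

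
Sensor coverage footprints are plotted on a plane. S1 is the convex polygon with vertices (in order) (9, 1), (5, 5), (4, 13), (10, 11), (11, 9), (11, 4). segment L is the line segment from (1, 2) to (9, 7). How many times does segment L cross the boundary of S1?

The segment meets the boundary at (5.308,4.692).

1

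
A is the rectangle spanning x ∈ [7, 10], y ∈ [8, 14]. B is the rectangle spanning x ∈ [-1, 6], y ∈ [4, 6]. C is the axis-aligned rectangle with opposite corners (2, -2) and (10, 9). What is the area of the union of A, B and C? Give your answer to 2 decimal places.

109.00

By inclusion–exclusion:
Individual areas: |A| = 18, |B| = 14, |C| = 88.
|A∩B| = 0 (no overlap).
|A∩C|: x∈[7,10], y∈[8,9] → 3·1 = 3.
|B∩C|: x∈[2,6], y∈[4,6] → 4·2 = 8.
|A∩B∩C| = 0.
|A ∪ B ∪ C| = 120 − 11 + 0 = 109.00.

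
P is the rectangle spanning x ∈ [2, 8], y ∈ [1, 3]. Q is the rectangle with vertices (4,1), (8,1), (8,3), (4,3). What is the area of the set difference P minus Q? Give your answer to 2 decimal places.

4.00

|P∩Q|: x∈[4,8], y∈[1,3] → 4·2 = 8.
|P| = 12.
|P ∖ Q| = |P| − |P∩Q| = 12 − 8 = 4.00.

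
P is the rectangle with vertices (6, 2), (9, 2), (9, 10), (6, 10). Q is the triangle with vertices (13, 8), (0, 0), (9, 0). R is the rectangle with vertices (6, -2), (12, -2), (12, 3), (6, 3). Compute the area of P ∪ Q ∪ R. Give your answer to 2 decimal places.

By inclusion–exclusion:
Individual areas: |P| = 24, |Q| = 36, |R| = 30.
|P∩Q| = 7.8462.
|P∩R|: x∈[6,9], y∈[2,3] → 3·1 = 3.
|Q∩R| = 11.25.
|P∩Q∩R| = 3.
|P ∪ Q ∪ R| = 90 − 22.0962 + 3 = 70.90.

70.90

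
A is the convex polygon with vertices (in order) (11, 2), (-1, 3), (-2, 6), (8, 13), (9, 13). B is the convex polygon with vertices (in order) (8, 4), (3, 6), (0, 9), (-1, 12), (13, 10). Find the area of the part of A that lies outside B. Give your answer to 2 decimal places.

46.71

|A| = 88.5, |A∩B| = 41.7863.
|A ∖ B| = |A| − |A∩B| = 88.5 − 41.7863 = 46.71.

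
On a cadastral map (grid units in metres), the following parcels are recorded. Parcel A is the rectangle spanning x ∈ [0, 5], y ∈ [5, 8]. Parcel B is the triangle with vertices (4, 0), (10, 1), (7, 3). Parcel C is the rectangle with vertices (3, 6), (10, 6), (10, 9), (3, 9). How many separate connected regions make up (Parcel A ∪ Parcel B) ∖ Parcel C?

(Parcel A ∪ Parcel B) ∖ Parcel C splits into 2 disjoint pieces (area 11, area 7.5).

2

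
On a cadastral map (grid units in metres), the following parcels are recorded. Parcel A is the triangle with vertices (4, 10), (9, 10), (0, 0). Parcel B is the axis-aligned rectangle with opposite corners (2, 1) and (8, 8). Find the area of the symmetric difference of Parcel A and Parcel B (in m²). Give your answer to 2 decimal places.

40.56

|Parcel A| = 25, |Parcel B| = 42, |Parcel A∩Parcel B| = 13.2222.
|Parcel A △ Parcel B| = |Parcel A| + |Parcel B| − 2·|Parcel A∩Parcel B| = 25 + 42 − 26.4444 = 40.56.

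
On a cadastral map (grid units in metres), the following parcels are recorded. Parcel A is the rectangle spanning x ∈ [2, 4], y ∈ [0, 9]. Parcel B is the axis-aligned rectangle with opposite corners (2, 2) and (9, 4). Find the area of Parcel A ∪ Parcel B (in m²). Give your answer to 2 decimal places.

28.00

By inclusion–exclusion:
Individual areas: |Parcel A| = 18, |Parcel B| = 14.
|Parcel A∩Parcel B|: x∈[2,4], y∈[2,4] → 2·2 = 4.
|Parcel A ∪ Parcel B| = 32 − 4 = 28.00.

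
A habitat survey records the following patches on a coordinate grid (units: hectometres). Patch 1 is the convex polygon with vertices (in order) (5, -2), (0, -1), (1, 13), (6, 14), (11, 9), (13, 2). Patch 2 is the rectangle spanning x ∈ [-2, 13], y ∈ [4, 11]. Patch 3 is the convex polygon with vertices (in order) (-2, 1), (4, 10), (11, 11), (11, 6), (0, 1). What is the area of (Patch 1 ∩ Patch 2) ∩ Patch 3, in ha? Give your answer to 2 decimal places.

51.24

The region (Patch 1 ∩ Patch 2) ∩ Patch 3 is the polygon with vertices (11,9), (11,6), (6.6,4), (0.357,4), (0.4,4.6), (4,10), (9.25,10.75).
By the shoelace formula its area is 51.24.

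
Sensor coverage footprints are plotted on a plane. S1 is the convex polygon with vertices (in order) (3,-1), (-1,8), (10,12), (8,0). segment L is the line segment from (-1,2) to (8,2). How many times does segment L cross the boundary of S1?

The segment meets the boundary at (1.667,2).

1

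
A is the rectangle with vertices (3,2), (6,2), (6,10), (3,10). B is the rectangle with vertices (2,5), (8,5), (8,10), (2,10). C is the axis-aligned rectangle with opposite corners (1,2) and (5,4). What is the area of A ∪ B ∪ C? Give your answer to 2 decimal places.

43.00

By inclusion–exclusion:
Individual areas: |A| = 24, |B| = 30, |C| = 8.
|A∩B|: x∈[3,6], y∈[5,10] → 3·5 = 15.
|A∩C|: x∈[3,5], y∈[2,4] → 2·2 = 4.
|B∩C| = 0 (no overlap).
|A∩B∩C| = 0.
|A ∪ B ∪ C| = 62 − 19 + 0 = 43.00.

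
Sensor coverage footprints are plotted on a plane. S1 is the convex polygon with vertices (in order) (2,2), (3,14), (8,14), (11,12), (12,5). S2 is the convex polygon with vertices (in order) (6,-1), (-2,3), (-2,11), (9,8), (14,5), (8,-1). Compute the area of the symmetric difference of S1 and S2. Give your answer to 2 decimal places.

|S1| = 90.5, |S2| = 119, |S1∩S2| = 46.3208.
|S1 △ S2| = |S1| + |S2| − 2·|S1∩S2| = 90.5 + 119 − 92.6417 = 116.86.

116.86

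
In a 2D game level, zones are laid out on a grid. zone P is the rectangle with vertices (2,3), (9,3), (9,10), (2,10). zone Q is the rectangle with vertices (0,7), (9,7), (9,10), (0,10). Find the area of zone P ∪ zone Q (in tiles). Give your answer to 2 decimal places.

By inclusion–exclusion:
Individual areas: |zone P| = 49, |zone Q| = 27.
|zone P∩zone Q|: x∈[2,9], y∈[7,10] → 7·3 = 21.
|zone P ∪ zone Q| = 76 − 21 = 55.00.

55.00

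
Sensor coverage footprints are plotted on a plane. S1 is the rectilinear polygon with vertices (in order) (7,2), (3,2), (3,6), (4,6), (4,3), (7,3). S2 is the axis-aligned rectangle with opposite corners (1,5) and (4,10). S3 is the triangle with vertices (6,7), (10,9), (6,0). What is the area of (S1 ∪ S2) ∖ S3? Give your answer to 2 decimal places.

20.01

|S1 ∪ S2| = 21.
|(S1 ∪ S2) ∩ S3| = 0.9861.
|(S1 ∪ S2) ∖ S3| = 21 − 0.9861 = 20.01.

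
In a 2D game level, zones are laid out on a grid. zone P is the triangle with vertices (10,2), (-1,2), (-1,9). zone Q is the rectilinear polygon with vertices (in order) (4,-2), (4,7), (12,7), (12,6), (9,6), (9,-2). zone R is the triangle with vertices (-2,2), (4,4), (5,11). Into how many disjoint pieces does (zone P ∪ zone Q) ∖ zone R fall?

2

(zone P ∪ zone Q) ∖ zone R splits into 2 disjoint pieces (area 53.5087, area 8.4942).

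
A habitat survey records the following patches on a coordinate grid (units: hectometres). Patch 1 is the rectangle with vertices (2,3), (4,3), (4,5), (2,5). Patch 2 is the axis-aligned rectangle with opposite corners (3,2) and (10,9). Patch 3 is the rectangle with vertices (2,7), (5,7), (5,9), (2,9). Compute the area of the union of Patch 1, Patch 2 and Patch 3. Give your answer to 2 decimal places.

53.00

By inclusion–exclusion:
Individual areas: |Patch 1| = 4, |Patch 2| = 49, |Patch 3| = 6.
|Patch 1∩Patch 2|: x∈[3,4], y∈[3,5] → 1·2 = 2.
|Patch 1∩Patch 3| = 0 (no overlap).
|Patch 2∩Patch 3|: x∈[3,5], y∈[7,9] → 2·2 = 4.
|Patch 1∩Patch 2∩Patch 3| = 0.
|Patch 1 ∪ Patch 2 ∪ Patch 3| = 59 − 6 + 0 = 53.00.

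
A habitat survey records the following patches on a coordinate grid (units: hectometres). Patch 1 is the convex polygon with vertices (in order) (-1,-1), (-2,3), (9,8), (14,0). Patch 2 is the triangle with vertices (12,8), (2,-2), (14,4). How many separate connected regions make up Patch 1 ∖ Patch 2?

Patch 1 ∖ Patch 2 splits into 2 disjoint pieces (area 52.6593, area 14.652).

2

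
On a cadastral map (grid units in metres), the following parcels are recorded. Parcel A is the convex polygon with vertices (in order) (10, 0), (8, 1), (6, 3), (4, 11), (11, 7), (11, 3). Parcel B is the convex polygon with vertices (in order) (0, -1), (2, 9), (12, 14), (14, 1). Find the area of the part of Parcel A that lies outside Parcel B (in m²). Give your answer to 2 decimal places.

0.53

|Parcel A| = 42.5, |Parcel A∩Parcel B| = 41.9694.
|Parcel A ∖ Parcel B| = |Parcel A| − |Parcel A∩Parcel B| = 42.5 − 41.9694 = 0.53.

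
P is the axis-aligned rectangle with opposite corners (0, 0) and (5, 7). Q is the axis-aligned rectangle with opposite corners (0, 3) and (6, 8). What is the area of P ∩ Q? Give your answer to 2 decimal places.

|P∩Q|: x∈[0,5], y∈[3,7] → 5·4 = 20.

20.00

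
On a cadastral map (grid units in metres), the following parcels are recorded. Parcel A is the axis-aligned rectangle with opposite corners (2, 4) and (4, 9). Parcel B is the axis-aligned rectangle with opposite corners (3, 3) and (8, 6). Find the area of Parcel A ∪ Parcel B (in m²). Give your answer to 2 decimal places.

23.00

By inclusion–exclusion:
Individual areas: |Parcel A| = 10, |Parcel B| = 15.
|Parcel A∩Parcel B|: x∈[3,4], y∈[4,6] → 1·2 = 2.
|Parcel A ∪ Parcel B| = 25 − 2 = 23.00.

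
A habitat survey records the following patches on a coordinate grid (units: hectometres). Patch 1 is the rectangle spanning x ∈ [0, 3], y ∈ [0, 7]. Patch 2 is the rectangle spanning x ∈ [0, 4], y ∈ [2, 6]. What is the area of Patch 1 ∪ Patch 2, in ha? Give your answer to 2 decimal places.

By inclusion–exclusion:
Individual areas: |Patch 1| = 21, |Patch 2| = 16.
|Patch 1∩Patch 2|: x∈[0,3], y∈[2,6] → 3·4 = 12.
|Patch 1 ∪ Patch 2| = 37 − 12 = 25.00.

25.00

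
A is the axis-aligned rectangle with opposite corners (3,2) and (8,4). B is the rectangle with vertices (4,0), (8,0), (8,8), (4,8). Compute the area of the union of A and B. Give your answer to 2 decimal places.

By inclusion–exclusion:
Individual areas: |A| = 10, |B| = 32.
|A∩B|: x∈[4,8], y∈[2,4] → 4·2 = 8.
|A ∪ B| = 42 − 8 = 34.00.

34.00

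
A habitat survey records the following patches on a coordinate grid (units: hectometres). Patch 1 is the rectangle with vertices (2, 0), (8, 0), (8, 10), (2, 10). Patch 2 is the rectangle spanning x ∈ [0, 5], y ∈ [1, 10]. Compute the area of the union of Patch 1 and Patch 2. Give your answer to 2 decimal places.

78.00

By inclusion–exclusion:
Individual areas: |Patch 1| = 60, |Patch 2| = 45.
|Patch 1∩Patch 2|: x∈[2,5], y∈[1,10] → 3·9 = 27.
|Patch 1 ∪ Patch 2| = 105 − 27 = 78.00.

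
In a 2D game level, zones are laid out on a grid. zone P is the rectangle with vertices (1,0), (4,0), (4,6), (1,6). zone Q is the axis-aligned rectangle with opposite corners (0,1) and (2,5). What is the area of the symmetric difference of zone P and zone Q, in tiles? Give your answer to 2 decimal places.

|zone P∩zone Q|: x∈[1,2], y∈[1,5] → 1·4 = 4.
|zone P △ zone Q| = |zone P| + |zone Q| − 2·|zone P∩zone Q| = 18 + 8 − 8 = 18.00.

18.00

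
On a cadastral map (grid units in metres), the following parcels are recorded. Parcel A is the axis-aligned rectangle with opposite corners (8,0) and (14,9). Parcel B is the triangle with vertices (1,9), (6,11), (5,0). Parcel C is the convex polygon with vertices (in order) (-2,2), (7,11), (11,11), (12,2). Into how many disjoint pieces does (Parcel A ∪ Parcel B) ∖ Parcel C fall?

(Parcel A ∪ Parcel B) ∖ Parcel C splits into 3 disjoint pieces (area 28.7222, area 9.9885, area 1.0707).

3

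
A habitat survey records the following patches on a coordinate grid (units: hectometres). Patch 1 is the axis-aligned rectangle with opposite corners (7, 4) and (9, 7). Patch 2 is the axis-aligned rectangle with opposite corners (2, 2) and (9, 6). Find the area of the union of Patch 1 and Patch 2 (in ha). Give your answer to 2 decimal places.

30.00

By inclusion–exclusion:
Individual areas: |Patch 1| = 6, |Patch 2| = 28.
|Patch 1∩Patch 2|: x∈[7,9], y∈[4,6] → 2·2 = 4.
|Patch 1 ∪ Patch 2| = 34 − 4 = 30.00.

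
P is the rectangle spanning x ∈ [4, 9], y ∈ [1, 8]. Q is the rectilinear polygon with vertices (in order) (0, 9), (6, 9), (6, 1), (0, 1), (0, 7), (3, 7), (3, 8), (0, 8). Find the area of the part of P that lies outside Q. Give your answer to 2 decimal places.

21.00

|P| = 35, |P∩Q| = 14.
|P ∖ Q| = |P| − |P∩Q| = 35 − 14 = 21.00.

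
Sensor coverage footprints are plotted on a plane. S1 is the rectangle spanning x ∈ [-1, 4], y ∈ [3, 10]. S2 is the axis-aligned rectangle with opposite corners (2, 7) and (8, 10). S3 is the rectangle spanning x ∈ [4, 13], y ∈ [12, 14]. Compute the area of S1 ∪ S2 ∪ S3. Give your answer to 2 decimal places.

By inclusion–exclusion:
Individual areas: |S1| = 35, |S2| = 18, |S3| = 18.
|S1∩S2|: x∈[2,4], y∈[7,10] → 2·3 = 6.
|S1∩S3| = 0 (no overlap).
|S2∩S3| = 0 (no overlap).
|S1∩S2∩S3| = 0.
|S1 ∪ S2 ∪ S3| = 71 − 6 + 0 = 65.00.

65.00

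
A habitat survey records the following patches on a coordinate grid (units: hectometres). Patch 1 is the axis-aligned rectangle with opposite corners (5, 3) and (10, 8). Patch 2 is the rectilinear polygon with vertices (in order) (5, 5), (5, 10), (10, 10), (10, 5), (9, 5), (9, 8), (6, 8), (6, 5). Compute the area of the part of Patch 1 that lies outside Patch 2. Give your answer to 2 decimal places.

|Patch 1| = 25, |Patch 1∩Patch 2| = 6.
|Patch 1 ∖ Patch 2| = |Patch 1| − |Patch 1∩Patch 2| = 25 − 6 = 19.00.

19.00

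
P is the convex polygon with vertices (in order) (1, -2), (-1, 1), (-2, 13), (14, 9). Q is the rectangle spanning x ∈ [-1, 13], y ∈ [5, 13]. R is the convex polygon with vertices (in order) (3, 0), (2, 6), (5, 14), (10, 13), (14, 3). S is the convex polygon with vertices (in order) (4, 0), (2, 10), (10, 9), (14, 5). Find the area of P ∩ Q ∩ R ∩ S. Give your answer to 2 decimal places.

The intersection is the polygon with vertices (3,5), (2.522,7.391), (3.433,9.821), (10,9), (11.833,7.167), (9.273,5).
By the shoelace formula its area is 34.56.

34.56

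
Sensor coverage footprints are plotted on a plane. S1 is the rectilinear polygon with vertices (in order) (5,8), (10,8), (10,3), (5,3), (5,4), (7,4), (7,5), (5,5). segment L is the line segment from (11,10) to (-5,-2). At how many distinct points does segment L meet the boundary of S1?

The segment meets the boundary at (5,5.5), (8.333,8).

2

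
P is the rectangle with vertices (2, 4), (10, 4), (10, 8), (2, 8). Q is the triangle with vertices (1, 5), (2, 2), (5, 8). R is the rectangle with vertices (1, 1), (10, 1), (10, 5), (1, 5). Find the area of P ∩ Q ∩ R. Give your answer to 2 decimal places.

1.25

The intersection is the polygon with vertices (2,5), (3.5,5), (3,4), (2,4).
By the shoelace formula its area is 1.25.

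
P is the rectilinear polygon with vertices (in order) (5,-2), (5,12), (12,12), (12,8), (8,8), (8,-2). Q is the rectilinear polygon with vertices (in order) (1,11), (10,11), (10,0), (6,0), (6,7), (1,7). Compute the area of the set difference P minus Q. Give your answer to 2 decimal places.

26.00

|P| = 58, |P∩Q| = 32.
|P ∖ Q| = |P| − |P∩Q| = 58 − 32 = 26.00.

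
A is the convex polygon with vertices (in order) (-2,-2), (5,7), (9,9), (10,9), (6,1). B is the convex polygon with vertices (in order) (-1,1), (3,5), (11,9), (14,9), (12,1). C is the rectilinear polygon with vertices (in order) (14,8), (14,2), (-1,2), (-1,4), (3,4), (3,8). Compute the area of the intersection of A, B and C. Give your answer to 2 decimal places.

The intersection is the polygon with vertices (9,8), (9.5,8), (6.5,2), (1.111,2), (2.667,4), (3,4), (3,4.429), (3.727,5.364).
By the shoelace formula its area is 23.01.

23.01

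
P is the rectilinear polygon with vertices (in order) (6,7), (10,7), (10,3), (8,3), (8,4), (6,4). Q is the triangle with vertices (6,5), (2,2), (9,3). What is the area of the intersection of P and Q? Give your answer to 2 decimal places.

1.08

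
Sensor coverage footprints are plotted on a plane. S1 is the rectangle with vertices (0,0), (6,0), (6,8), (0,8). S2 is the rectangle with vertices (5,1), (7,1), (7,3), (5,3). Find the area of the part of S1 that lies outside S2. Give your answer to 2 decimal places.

|S1∩S2|: x∈[5,6], y∈[1,3] → 1·2 = 2.
|S1| = 48.
|S1 ∖ S2| = |S1| − |S1∩S2| = 48 − 2 = 46.00.

46.00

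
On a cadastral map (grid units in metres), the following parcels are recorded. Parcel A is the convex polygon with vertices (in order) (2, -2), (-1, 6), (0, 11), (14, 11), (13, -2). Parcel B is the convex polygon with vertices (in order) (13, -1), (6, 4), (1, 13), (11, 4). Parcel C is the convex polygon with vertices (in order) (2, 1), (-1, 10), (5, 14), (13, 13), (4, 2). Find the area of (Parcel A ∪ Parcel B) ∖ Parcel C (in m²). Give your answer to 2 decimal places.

107.28

|Parcel A ∪ Parcel B| = 175.1111.
|(Parcel A ∪ Parcel B) ∩ Parcel C| = 67.8279.
|(Parcel A ∪ Parcel B) ∖ Parcel C| = 175.1111 − 67.8279 = 107.28.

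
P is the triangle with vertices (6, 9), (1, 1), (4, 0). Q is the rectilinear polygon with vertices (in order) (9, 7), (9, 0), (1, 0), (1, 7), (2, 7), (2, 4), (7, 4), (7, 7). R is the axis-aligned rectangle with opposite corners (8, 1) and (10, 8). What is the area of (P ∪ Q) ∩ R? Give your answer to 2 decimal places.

6.00

The region (P ∪ Q) ∩ R is the polygon with vertices (9,7), (9,1), (8,1), (8,7).
By the shoelace formula its area is 6.00.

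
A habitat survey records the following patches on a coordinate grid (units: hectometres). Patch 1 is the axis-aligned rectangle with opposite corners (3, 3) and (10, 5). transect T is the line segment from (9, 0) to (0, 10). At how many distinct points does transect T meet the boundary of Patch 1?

2

The segment meets the boundary at (4.5,5), (6.3,3).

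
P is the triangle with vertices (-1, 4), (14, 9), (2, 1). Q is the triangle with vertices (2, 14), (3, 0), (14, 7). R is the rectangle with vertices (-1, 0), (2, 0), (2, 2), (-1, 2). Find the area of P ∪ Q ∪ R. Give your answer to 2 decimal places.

95.52

By inclusion–exclusion:
Individual areas: |P| = 30, |Q| = 80.5, |R| = 6.
|P∩Q| = 20.4824.
|P∩R| = 0.5.
|Q∩R| = 0.
|P∩Q∩R| = 0.
|P ∪ Q ∪ R| = 116.5 − 20.9824 + 0 = 95.52.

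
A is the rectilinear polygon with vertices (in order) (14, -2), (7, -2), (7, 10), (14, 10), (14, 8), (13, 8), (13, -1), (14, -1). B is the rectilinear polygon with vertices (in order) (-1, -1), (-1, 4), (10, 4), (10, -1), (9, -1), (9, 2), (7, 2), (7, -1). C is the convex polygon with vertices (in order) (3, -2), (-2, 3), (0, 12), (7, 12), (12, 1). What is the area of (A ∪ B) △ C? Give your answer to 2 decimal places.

116.32

|A ∪ B| = 115.
|(A ∪ B) ∩ C| = 66.0909.
|(A ∪ B) △ C| = 115 + 133.5 − 132.1818 = 116.32.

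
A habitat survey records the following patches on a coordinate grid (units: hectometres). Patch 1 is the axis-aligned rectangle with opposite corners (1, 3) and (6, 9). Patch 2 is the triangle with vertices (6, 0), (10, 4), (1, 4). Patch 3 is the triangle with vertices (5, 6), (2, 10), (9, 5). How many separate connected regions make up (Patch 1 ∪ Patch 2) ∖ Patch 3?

(Patch 1 ∪ Patch 2) ∖ Patch 3 splits into 2 disjoint pieces (area 37.125, area 2.4143).

2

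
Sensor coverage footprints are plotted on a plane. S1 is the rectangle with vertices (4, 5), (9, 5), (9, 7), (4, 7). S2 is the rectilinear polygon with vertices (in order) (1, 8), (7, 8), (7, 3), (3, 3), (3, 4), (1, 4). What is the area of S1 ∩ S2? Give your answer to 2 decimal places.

6.00

The intersection is the polygon with vertices (4,5), (4,7), (7,7), (7,5).
By the shoelace formula its area is 6.00.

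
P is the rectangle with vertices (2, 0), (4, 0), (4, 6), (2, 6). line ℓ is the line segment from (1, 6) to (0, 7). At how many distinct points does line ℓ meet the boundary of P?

0

The segment lies entirely outside P and never meets its boundary.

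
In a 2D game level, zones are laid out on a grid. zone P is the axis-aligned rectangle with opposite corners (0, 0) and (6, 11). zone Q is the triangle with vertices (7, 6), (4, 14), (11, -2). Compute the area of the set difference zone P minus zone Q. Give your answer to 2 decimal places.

65.52

|zone P| = 66, |zone P∩zone Q| = 0.4807.
|zone P ∖ zone Q| = |zone P| − |zone P∩zone Q| = 66 − 0.4807 = 65.52.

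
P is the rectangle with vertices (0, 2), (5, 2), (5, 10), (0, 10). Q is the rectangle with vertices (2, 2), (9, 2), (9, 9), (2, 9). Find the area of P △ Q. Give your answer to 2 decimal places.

47.00

|P∩Q|: x∈[2,5], y∈[2,9] → 3·7 = 21.
|P △ Q| = |P| + |Q| − 2·|P∩Q| = 40 + 49 − 42 = 47.00.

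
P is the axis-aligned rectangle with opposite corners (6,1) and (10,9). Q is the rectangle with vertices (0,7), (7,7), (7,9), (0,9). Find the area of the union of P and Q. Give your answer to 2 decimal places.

44.00

By inclusion–exclusion:
Individual areas: |P| = 32, |Q| = 14.
|P∩Q|: x∈[6,7], y∈[7,9] → 1·2 = 2.
|P ∪ Q| = 46 − 2 = 44.00.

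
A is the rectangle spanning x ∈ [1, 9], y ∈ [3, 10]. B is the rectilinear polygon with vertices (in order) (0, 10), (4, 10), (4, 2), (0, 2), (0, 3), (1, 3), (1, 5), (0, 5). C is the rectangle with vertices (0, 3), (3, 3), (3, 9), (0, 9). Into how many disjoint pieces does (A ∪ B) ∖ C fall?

1

(A ∪ B) ∖ C is a single connected region.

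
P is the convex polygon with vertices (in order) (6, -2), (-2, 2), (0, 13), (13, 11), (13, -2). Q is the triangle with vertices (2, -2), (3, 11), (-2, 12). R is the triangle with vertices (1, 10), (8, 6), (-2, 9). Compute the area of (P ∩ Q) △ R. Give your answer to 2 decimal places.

|P ∩ Q| = 28.9688.
|(P ∩ Q) ∩ R| = 5.298.
|(P ∩ Q) △ R| = 28.9688 + 9.5 − 10.596 = 27.87.

27.87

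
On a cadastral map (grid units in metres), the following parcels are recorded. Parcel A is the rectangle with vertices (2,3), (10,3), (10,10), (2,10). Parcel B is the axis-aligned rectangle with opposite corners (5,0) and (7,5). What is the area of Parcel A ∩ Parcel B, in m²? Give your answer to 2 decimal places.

4.00

|Parcel A∩Parcel B|: x∈[5,7], y∈[3,5] → 2·2 = 4.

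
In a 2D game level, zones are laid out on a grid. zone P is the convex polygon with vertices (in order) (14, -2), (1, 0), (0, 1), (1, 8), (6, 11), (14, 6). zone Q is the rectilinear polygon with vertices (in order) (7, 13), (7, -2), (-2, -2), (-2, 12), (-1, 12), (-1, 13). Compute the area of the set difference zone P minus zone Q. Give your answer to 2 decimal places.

|zone P| = 132.5, |zone P∩zone Q| = 64.9567.
|zone P ∖ zone Q| = |zone P| − |zone P∩zone Q| = 132.5 − 64.9567 = 67.54.

67.54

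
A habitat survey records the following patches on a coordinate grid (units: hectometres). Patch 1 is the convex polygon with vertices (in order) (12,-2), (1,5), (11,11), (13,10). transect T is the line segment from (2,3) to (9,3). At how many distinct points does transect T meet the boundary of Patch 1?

The segment meets the boundary at (4.143,3).

1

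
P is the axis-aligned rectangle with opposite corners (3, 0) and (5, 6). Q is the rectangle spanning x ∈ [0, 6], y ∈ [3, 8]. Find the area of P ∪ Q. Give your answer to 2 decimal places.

By inclusion–exclusion:
Individual areas: |P| = 12, |Q| = 30.
|P∩Q|: x∈[3,5], y∈[3,6] → 2·3 = 6.
|P ∪ Q| = 42 − 6 = 36.00.

36.00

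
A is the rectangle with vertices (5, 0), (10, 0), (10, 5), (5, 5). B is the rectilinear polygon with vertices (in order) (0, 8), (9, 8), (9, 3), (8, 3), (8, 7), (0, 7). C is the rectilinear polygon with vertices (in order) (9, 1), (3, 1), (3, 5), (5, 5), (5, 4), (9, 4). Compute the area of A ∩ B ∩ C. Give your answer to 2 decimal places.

The intersection is the polygon with vertices (9,3), (8,3), (8,4), (9,4).
By the shoelace formula its area is 1.00.

1.00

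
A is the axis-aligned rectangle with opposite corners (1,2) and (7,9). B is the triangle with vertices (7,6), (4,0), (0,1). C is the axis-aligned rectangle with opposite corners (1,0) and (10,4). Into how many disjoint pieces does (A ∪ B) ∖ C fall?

(A ∪ B) ∖ C splits into 2 disjoint pieces (area 0.4821, area 30).

2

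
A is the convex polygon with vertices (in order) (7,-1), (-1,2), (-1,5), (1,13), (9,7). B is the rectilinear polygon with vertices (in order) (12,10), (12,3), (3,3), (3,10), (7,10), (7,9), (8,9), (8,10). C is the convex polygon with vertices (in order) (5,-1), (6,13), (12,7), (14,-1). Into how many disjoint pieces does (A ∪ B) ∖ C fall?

(A ∪ B) ∖ C splits into 2 disjoint pieces (area 63.0519, area 4.5).

2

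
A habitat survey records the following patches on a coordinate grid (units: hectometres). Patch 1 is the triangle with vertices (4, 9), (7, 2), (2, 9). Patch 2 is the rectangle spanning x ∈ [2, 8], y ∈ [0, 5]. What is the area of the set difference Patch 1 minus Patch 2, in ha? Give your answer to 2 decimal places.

5.71

|Patch 1| = 7, |Patch 1∩Patch 2| = 1.2857.
|Patch 1 ∖ Patch 2| = |Patch 1| − |Patch 1∩Patch 2| = 7 − 1.2857 = 5.71.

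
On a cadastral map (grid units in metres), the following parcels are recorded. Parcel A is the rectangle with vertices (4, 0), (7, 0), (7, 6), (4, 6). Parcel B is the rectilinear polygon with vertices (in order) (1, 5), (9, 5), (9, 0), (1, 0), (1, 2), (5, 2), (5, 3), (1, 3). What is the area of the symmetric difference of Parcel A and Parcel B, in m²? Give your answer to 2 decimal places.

|Parcel A| = 18, |Parcel B| = 36, |Parcel A∩Parcel B| = 14.
|Parcel A △ Parcel B| = |Parcel A| + |Parcel B| − 2·|Parcel A∩Parcel B| = 18 + 36 − 28 = 26.00.

26.00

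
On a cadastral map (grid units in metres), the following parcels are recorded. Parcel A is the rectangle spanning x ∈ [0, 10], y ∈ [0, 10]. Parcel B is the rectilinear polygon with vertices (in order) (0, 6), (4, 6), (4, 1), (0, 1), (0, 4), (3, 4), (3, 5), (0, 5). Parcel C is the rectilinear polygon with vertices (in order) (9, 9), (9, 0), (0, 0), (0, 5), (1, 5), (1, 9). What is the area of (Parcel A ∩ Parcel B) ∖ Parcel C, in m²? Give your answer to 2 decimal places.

|Parcel A ∩ Parcel B| = 17.
|(Parcel A ∩ Parcel B) ∩ Parcel C| = 16.
|(Parcel A ∩ Parcel B) ∖ Parcel C| = 17 − 16 = 1.00.

1.00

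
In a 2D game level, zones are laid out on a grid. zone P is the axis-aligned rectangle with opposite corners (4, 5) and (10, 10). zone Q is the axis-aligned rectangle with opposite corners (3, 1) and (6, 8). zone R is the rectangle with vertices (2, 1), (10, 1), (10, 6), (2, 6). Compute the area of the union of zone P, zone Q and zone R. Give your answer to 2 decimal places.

66.00

By inclusion–exclusion:
Individual areas: |zone P| = 30, |zone Q| = 21, |zone R| = 40.
|zone P∩zone Q|: x∈[4,6], y∈[5,8] → 2·3 = 6.
|zone P∩zone R|: x∈[4,10], y∈[5,6] → 6·1 = 6.
|zone Q∩zone R|: x∈[3,6], y∈[1,6] → 3·5 = 15.
|zone P∩zone Q∩zone R| = 2.
|zone P ∪ zone Q ∪ zone R| = 91 − 27 + 2 = 66.00.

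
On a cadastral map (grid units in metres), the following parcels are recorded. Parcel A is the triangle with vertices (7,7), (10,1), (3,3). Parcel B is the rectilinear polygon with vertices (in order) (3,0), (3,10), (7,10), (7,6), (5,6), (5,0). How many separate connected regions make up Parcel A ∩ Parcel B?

2

Parcel A ∩ Parcel B splits into 2 disjoint pieces (area 2.5714, area 0.5).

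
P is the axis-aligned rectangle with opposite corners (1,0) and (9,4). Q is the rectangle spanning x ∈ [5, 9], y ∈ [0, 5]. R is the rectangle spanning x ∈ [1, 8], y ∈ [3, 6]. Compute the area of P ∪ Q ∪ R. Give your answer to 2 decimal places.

By inclusion–exclusion:
Individual areas: |P| = 32, |Q| = 20, |R| = 21.
|P∩Q|: x∈[5,9], y∈[0,4] → 4·4 = 16.
|P∩R|: x∈[1,8], y∈[3,4] → 7·1 = 7.
|Q∩R|: x∈[5,8], y∈[3,5] → 3·2 = 6.
|P∩Q∩R| = 3.
|P ∪ Q ∪ R| = 73 − 29 + 3 = 47.00.

47.00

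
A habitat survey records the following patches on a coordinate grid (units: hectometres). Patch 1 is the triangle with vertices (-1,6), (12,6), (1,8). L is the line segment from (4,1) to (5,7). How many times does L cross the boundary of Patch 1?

1

The segment meets the boundary at (4.833,6).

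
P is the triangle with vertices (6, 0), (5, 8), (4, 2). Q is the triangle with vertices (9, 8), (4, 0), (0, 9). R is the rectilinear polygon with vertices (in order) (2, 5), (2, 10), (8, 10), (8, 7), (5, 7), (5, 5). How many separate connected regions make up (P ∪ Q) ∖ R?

1

(P ∪ Q) ∖ R is a single connected region.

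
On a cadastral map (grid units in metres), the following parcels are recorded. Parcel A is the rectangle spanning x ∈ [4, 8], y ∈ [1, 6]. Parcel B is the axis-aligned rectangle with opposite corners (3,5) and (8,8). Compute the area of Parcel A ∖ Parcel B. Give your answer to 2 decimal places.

|Parcel A∩Parcel B|: x∈[4,8], y∈[5,6] → 4·1 = 4.
|Parcel A| = 20.
|Parcel A ∖ Parcel B| = |Parcel A| − |Parcel A∩Parcel B| = 20 − 4 = 16.00.

16.00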